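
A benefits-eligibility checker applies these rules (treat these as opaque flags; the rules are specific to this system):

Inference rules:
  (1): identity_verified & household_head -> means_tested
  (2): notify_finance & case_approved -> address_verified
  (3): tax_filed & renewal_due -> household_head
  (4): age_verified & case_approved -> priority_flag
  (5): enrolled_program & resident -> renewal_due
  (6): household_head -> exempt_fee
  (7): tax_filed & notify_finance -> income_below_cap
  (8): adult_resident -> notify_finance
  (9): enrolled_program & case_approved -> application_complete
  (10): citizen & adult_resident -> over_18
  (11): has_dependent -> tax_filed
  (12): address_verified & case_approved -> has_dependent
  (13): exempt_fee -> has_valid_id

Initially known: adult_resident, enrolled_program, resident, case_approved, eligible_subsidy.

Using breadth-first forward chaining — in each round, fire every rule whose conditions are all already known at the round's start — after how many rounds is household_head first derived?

5

Round 1: (5) [enrolled_program & resident -> renewal_due]; (8) [adult_resident -> notify_finance]; (9) [enrolled_program & case_approved -> application_complete]. New: renewal_due, notify_finance, application_complete.
Round 2: (2) [notify_finance & case_approved -> address_verified]. New: address_verified.
Round 3: (12) [address_verified & case_approved -> has_dependent]. New: has_dependent.
Round 4: (11) [has_dependent -> tax_filed]. New: tax_filed.
Round 5: (3) [tax_filed & renewal_due -> household_head]; (7) [tax_filed & notify_finance -> income_below_cap]. New: household_head, income_below_cap.
household_head first appears in round 5.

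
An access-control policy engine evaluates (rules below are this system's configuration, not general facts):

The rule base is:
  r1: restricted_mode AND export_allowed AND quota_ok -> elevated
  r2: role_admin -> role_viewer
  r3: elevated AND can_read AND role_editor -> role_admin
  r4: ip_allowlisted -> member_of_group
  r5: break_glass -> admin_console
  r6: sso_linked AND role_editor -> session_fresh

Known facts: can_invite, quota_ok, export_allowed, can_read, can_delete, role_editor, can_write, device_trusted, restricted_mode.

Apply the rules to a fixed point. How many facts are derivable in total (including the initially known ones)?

[1] r1 [restricted_mode AND export_allowed AND quota_ok -> elevated]. ⇒ new: elevated.
[2] r3 [elevated AND can_read AND role_editor -> role_admin]. ⇒ new: role_admin.
[3] r2 [role_admin -> role_viewer]. ⇒ new: role_viewer.
Closure: {can_delete, can_invite, can_read, can_write, device_trusted, elevated, export_allowed, quota_ok, restricted_mode, role_admin, role_editor, role_viewer} — 12 facts.

12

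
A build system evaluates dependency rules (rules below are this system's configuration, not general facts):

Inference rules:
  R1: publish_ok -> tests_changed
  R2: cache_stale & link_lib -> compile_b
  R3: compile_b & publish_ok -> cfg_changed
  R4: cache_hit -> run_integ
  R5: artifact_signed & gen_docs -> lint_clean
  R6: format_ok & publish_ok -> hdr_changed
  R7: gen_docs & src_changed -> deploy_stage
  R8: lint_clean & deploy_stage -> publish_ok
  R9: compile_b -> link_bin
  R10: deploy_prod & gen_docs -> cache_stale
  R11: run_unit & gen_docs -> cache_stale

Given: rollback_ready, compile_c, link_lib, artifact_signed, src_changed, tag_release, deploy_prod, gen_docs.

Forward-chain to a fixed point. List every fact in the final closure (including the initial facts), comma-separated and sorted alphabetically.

artifact_signed, cache_stale, cfg_changed, compile_b, compile_c, deploy_prod, deploy_stage, gen_docs, link_bin, link_lib, lint_clean, publish_ok, rollback_ready, src_changed, tag_release, tests_changed

Round 1 — R5, R7, R10, derive lint_clean, deploy_stage, cache_stale.
Round 2 — R2, R8, derive compile_b, publish_ok.
Round 3 — R1, R3, R9, derive tests_changed, cfg_changed, link_bin.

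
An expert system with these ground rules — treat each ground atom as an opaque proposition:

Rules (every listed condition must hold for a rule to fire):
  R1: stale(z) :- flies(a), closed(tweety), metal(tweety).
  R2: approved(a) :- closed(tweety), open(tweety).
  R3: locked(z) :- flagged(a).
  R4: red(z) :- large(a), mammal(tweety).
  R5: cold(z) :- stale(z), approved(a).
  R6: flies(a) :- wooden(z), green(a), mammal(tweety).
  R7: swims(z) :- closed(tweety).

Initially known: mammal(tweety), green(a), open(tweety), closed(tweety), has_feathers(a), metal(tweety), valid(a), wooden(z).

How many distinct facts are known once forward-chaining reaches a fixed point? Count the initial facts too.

13

Round 1 — R2, R6, R7, derive approved(a), flies(a), swims(z).
Round 2 — R1, derive stale(z).
Round 3 — R5, derive cold(z).
Closure: {approved(a), closed(tweety), cold(z), flies(a), green(a), has_feathers(a), mammal(tweety), metal(tweety), open(tweety), stale(z), swims(z), valid(a), wooden(z)} — 13 facts.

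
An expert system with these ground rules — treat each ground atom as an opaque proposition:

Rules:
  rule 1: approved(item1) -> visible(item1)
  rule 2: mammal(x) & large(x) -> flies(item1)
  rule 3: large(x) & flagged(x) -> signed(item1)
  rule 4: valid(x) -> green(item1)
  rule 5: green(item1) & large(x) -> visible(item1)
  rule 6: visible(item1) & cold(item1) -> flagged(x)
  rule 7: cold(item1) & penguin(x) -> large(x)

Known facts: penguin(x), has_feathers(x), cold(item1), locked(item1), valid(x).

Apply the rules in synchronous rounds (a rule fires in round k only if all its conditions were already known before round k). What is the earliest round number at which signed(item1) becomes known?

4

[1] rule 4 [valid(x) -> green(item1)]; rule 7 [cold(item1) & penguin(x) -> large(x)]. ⇒ new: green(item1), large(x).
[2] rule 5 [green(item1) & large(x) -> visible(item1)]. ⇒ new: visible(item1).
[3] rule 6 [visible(item1) & cold(item1) -> flagged(x)]. ⇒ new: flagged(x).
[4] rule 3 [large(x) & flagged(x) -> signed(item1)]. ⇒ new: signed(item1).
signed(item1) first appears in round 4.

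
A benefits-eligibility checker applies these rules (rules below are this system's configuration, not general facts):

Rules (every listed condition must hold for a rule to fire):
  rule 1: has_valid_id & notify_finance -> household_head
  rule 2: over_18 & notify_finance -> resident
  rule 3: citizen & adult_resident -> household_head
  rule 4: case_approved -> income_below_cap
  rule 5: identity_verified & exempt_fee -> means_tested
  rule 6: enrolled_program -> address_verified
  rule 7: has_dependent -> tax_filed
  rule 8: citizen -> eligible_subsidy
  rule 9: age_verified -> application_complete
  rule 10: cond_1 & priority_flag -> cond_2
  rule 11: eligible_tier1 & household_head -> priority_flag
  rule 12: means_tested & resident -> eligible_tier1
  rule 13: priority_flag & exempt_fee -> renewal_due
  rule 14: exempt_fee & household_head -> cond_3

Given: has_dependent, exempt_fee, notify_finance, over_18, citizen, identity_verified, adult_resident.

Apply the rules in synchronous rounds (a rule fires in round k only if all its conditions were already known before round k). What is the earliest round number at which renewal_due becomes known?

4

Round 1: rule 2 [over_18 & notify_finance -> resident]; rule 3 [citizen & adult_resident -> household_head]; rule 5 [identity_verified & exempt_fee -> means_tested]; rule 7 [has_dependent -> tax_filed]; rule 8 [citizen -> eligible_subsidy]. Adds resident, household_head, means_tested, tax_filed, eligible_subsidy.
Round 2: rule 12 [means_tested & resident -> eligible_tier1]; rule 14 [exempt_fee & household_head -> cond_3]. Adds eligible_tier1, cond_3.
Round 3: rule 11 [eligible_tier1 & household_head -> priority_flag]. Adds priority_flag.
Round 4: rule 13 [priority_flag & exempt_fee -> renewal_due]. Adds renewal_due.
renewal_due first appears in round 4.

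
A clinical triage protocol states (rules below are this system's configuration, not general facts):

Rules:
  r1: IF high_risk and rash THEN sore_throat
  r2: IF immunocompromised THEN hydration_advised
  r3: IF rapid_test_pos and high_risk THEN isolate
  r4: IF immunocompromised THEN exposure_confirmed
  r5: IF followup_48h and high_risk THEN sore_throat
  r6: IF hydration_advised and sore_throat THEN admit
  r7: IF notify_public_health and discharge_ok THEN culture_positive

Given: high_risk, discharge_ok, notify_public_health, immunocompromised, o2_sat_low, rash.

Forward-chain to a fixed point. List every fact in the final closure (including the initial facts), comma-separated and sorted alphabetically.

Round 1: r1 [IF high_risk and rash THEN sore_throat]; r2 [IF immunocompromised THEN hydration_advised]; r4 [IF immunocompromised THEN exposure_confirmed]; r7 [IF notify_public_health and discharge_ok THEN culture_positive]. Adds sore_throat, hydration_advised, exposure_confirmed, culture_positive.
Round 2: r6 [IF hydration_advised and sore_throat THEN admit]. Adds admit.

admit, culture_positive, discharge_ok, exposure_confirmed, high_risk, hydration_advised, immunocompromised, notify_public_health, o2_sat_low, rash, sore_throat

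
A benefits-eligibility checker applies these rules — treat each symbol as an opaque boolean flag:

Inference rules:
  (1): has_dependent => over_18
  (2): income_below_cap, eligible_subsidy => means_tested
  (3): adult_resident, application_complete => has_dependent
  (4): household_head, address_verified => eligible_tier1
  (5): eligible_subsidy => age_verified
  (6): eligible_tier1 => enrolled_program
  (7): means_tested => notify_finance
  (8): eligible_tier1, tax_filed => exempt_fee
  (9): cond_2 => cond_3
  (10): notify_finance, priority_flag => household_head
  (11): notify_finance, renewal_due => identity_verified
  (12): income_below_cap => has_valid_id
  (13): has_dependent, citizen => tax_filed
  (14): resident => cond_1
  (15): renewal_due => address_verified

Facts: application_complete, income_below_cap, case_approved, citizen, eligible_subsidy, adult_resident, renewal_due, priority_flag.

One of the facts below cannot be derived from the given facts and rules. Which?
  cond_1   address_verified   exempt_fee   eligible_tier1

cond_1

Round 1: (2) [income_below_cap, eligible_subsidy => means_tested]; (3) [adult_resident, application_complete => has_dependent]; (5) [eligible_subsidy => age_verified]; (12) [income_below_cap => has_valid_id]; (15) [renewal_due => address_verified]. New: means_tested, has_dependent, age_verified, has_valid_id, address_verified.
Round 2: (1) [has_dependent => over_18]; (7) [means_tested => notify_finance]; (13) [has_dependent, citizen => tax_filed]. New: over_18, notify_finance, tax_filed.
Round 3: (10) [notify_finance, priority_flag => household_head]; (11) [notify_finance, renewal_due => identity_verified]. New: household_head, identity_verified.
Round 4: (4) [household_head, address_verified => eligible_tier1]. New: eligible_tier1.
Round 5: (6) [eligible_tier1 => enrolled_program]; (8) [eligible_tier1, tax_filed => exempt_fee]. New: enrolled_program, exempt_fee.
Derived: address_verified (round 1), eligible_tier1 (round 4), exempt_fee (round 5). cond_1 never appears in any round.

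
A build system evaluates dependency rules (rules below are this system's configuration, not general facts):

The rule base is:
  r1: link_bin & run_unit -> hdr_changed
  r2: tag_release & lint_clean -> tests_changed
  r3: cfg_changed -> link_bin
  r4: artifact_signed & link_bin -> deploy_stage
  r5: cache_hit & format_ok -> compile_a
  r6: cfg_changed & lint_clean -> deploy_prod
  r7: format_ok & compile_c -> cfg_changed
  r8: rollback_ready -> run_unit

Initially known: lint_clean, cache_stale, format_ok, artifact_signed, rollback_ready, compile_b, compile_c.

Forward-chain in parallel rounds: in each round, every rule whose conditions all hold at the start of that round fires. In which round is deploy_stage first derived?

3

Round 1 — r7, r8, derive cfg_changed, run_unit.
Round 2 — r3, r6, derive link_bin, deploy_prod.
Round 3 — r1, r4, derive hdr_changed, deploy_stage.
deploy_stage first appears in round 3.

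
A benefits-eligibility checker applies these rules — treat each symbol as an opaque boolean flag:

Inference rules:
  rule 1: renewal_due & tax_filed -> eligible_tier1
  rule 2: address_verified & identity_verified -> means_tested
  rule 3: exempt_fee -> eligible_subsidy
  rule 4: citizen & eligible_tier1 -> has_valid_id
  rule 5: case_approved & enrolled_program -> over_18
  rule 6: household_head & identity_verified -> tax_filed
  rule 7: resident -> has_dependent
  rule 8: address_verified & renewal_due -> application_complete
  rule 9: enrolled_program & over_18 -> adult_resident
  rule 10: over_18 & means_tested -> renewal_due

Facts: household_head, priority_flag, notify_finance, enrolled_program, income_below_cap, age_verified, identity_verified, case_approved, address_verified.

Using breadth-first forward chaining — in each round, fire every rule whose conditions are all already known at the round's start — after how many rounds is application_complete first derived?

3

Round 1: rule 2 [address_verified & identity_verified -> means_tested]; rule 5 [case_approved & enrolled_program -> over_18]; rule 6 [household_head & identity_verified -> tax_filed]. Adds means_tested, over_18, tax_filed.
Round 2: rule 9 [enrolled_program & over_18 -> adult_resident]; rule 10 [over_18 & means_tested -> renewal_due]. Adds adult_resident, renewal_due.
Round 3: rule 1 [renewal_due & tax_filed -> eligible_tier1]; rule 8 [address_verified & renewal_due -> application_complete]. Adds eligible_tier1, application_complete.
application_complete first appears in round 3.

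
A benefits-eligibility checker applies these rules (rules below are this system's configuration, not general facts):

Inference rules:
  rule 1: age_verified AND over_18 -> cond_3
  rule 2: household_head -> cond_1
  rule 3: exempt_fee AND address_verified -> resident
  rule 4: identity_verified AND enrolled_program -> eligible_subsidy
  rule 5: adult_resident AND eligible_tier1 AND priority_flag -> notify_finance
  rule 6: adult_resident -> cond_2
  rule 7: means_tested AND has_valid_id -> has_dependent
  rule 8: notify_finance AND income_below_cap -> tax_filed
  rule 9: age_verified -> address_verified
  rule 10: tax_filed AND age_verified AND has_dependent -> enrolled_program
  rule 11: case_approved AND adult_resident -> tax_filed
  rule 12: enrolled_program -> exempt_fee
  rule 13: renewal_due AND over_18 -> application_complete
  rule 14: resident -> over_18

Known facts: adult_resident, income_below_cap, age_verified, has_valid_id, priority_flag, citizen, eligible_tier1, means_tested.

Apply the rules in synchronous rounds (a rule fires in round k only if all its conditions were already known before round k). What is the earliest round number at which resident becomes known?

[1] rule 5 [adult_resident AND eligible_tier1 AND priority_flag -> notify_finance]; rule 6 [adult_resident -> cond_2]; rule 7 [means_tested AND has_valid_id -> has_dependent]; rule 9 [age_verified -> address_verified]. ⇒ new: notify_finance, cond_2, has_dependent, address_verified.
[2] rule 8 [notify_finance AND income_below_cap -> tax_filed]. ⇒ new: tax_filed.
[3] rule 10 [tax_filed AND age_verified AND has_dependent -> enrolled_program]. ⇒ new: enrolled_program.
[4] rule 12 [enrolled_program -> exempt_fee]. ⇒ new: exempt_fee.
[5] rule 3 [exempt_fee AND address_verified -> resident]. ⇒ new: resident.
resident first appears in round 5.

5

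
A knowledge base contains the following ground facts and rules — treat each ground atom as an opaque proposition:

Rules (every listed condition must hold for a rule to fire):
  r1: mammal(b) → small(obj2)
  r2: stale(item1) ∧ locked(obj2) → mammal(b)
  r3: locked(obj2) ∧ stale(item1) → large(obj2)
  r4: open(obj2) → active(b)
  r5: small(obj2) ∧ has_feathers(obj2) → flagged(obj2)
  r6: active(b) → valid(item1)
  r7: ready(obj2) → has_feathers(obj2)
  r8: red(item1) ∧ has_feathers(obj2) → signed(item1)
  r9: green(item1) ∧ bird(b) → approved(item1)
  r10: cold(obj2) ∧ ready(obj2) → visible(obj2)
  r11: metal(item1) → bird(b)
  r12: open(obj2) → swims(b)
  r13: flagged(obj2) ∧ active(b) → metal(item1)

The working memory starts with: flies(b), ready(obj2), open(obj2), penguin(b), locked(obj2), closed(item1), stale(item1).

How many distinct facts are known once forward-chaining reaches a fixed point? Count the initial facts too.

Round 1: r2 [stale(item1) ∧ locked(obj2) → mammal(b)]; r3 [locked(obj2) ∧ stale(item1) → large(obj2)]; r4 [open(obj2) → active(b)]; r7 [ready(obj2) → has_feathers(obj2)]; r12 [open(obj2) → swims(b)]. Adds mammal(b), large(obj2), active(b), has_feathers(obj2), swims(b).
Round 2: r1 [mammal(b) → small(obj2)]; r6 [active(b) → valid(item1)]. Adds small(obj2), valid(item1).
Round 3: r5 [small(obj2) ∧ has_feathers(obj2) → flagged(obj2)]. Adds flagged(obj2).
Round 4: r13 [flagged(obj2) ∧ active(b) → metal(item1)]. Adds metal(item1).
Round 5: r11 [metal(item1) → bird(b)]. Adds bird(b).
Closure: {active(b), bird(b), closed(item1), flagged(obj2), flies(b), has_feathers(obj2), large(obj2), locked(obj2), mammal(b), metal(item1), open(obj2), penguin(b), ready(obj2), small(obj2), stale(item1), swims(b), valid(item1)} — 17 facts.

17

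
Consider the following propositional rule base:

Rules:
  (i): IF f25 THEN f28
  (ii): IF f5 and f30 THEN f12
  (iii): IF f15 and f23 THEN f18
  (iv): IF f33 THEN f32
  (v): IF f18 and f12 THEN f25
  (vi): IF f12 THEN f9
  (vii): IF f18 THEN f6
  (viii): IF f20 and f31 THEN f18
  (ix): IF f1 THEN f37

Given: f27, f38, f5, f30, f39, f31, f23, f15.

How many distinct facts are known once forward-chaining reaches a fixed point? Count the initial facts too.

[1] (ii) [IF f5 and f30 THEN f12]; (iii) [IF f15 and f23 THEN f18]. ⇒ new: f12, f18.
[2] (v) [IF f18 and f12 THEN f25]; (vi) [IF f12 THEN f9]; (vii) [IF f18 THEN f6]. ⇒ new: f25, f9, f6.
[3] (i) [IF f25 THEN f28]. ⇒ new: f28.
Closure: {f12, f15, f18, f23, f25, f27, f28, f30, f31, f38, f39, f5, f6, f9} — 14 facts.

14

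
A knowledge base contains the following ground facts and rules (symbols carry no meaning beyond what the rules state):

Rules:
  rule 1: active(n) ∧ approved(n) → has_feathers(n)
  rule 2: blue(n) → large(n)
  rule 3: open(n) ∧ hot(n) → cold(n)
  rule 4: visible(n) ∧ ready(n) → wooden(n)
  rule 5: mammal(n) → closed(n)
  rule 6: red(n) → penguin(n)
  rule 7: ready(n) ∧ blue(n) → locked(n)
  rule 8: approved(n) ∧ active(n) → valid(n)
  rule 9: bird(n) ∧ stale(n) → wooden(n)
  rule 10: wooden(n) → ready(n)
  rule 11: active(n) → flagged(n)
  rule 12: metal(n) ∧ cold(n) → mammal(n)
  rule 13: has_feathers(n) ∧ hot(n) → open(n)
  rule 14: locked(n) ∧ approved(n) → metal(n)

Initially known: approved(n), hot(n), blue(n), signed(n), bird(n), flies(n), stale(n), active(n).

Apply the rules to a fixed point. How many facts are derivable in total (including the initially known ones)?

20

[1] rule 1 [active(n) ∧ approved(n) → has_feathers(n)]; rule 2 [blue(n) → large(n)]; rule 8 [approved(n) ∧ active(n) → valid(n)]; rule 9 [bird(n) ∧ stale(n) → wooden(n)]; rule 11 [active(n) → flagged(n)]. ⇒ new: has_feathers(n), large(n), valid(n), wooden(n), flagged(n).
[2] rule 10 [wooden(n) → ready(n)]; rule 13 [has_feathers(n) ∧ hot(n) → open(n)]. ⇒ new: ready(n), open(n).
[3] rule 3 [open(n) ∧ hot(n) → cold(n)]; rule 7 [ready(n) ∧ blue(n) → locked(n)]. ⇒ new: cold(n), locked(n).
[4] rule 14 [locked(n) ∧ approved(n) → metal(n)]. ⇒ new: metal(n).
[5] rule 12 [metal(n) ∧ cold(n) → mammal(n)]. ⇒ new: mammal(n).
[6] rule 5 [mammal(n) → closed(n)]. ⇒ new: closed(n).
Closure: {active(n), approved(n), bird(n), blue(n), closed(n), cold(n), flagged(n), flies(n), has_feathers(n), hot(n), large(n), locked(n), mammal(n), metal(n), open(n), ready(n), signed(n), stale(n), valid(n), wooden(n)} — 20 facts.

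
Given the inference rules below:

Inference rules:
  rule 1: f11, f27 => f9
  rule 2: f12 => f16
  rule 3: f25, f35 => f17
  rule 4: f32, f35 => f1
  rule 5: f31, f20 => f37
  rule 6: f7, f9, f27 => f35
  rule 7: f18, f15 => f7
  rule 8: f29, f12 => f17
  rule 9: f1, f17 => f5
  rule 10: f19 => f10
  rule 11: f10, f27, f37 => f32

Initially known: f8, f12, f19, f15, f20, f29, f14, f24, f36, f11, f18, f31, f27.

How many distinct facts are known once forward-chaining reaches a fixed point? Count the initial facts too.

[1] rule 1 [f11, f27 => f9]; rule 2 [f12 => f16]; rule 5 [f31, f20 => f37]; rule 7 [f18, f15 => f7]; rule 8 [f29, f12 => f17]; rule 10 [f19 => f10]. ⇒ new: f9, f16, f37, f7, f17, f10.
[2] rule 6 [f7, f9, f27 => f35]; rule 11 [f10, f27, f37 => f32]. ⇒ new: f35, f32.
[3] rule 4 [f32, f35 => f1]. ⇒ new: f1.
[4] rule 9 [f1, f17 => f5]. ⇒ new: f5.
Closure: {f1, f10, f11, f12, f14, f15, f16, f17, f18, f19, f20, f24, f27, f29, f31, f32, f35, f36, f37, f5, f7, f8, f9} — 23 facts.

23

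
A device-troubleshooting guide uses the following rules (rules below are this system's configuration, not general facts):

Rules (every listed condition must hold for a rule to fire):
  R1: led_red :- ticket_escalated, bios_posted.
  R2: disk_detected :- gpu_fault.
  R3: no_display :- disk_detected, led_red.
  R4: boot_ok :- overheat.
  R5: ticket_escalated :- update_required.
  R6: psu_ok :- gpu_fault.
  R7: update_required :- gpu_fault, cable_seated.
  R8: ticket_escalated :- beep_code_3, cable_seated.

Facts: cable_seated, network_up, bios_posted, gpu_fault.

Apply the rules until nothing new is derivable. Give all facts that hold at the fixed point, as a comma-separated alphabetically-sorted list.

Round 1: R2 [disk_detected :- gpu_fault.]; R6 [psu_ok :- gpu_fault.]; R7 [update_required :- gpu_fault, cable_seated.]. New: disk_detected, psu_ok, update_required.
Round 2: R5 [ticket_escalated :- update_required.]. New: ticket_escalated.
Round 3: R1 [led_red :- ticket_escalated, bios_posted.]. New: led_red.
Round 4: R3 [no_display :- disk_detected, led_red.]. New: no_display.

bios_posted, cable_seated, disk_detected, gpu_fault, led_red, network_up, no_display, psu_ok, ticket_escalated, update_required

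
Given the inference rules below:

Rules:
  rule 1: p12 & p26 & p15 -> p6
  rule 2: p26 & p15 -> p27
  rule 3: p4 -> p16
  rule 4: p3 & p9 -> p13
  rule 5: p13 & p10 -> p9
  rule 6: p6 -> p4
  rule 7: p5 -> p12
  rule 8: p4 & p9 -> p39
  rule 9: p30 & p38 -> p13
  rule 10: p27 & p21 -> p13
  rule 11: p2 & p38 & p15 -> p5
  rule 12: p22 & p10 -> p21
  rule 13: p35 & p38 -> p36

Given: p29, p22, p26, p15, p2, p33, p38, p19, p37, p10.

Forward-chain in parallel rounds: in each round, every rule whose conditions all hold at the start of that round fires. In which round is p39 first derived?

5

Round 1 — rule 2, rule 11, rule 12, derive p27, p5, p21.
Round 2 — rule 7, rule 10, derive p12, p13.
Round 3 — rule 1, rule 5, derive p6, p9.
Round 4 — rule 6, derive p4.
Round 5 — rule 3, rule 8, derive p16, p39.
p39 first appears in round 5.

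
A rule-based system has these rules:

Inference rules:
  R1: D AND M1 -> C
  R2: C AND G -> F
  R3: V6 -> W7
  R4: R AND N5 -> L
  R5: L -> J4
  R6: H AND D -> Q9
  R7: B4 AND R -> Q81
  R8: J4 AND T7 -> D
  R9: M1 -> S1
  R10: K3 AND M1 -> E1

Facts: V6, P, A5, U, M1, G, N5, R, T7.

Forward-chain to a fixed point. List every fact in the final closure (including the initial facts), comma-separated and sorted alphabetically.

Round 1 fires R3, R4, R9, giving W7, L, S1.
Round 2 fires R5, giving J4.
Round 3 fires R8, giving D.
Round 4 fires R1, giving C.
Round 5 fires R2, giving F.

A5, C, D, F, G, J4, L, M1, N5, P, R, S1, T7, U, V6, W7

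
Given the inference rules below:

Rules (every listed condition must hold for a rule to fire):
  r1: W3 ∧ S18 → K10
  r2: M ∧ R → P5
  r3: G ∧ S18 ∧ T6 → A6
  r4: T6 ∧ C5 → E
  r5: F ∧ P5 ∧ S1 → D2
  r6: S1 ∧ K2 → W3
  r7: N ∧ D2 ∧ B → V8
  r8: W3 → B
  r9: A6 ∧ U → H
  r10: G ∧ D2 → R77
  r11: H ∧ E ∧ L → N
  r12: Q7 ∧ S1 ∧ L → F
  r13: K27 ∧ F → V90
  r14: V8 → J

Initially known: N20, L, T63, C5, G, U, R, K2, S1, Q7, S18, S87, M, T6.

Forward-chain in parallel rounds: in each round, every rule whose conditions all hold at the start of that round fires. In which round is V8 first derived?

4

[1] r2 [M ∧ R → P5]; r3 [G ∧ S18 ∧ T6 → A6]; r4 [T6 ∧ C5 → E]; r6 [S1 ∧ K2 → W3]; r12 [Q7 ∧ S1 ∧ L → F]. ⇒ new: P5, A6, E, W3, F.
[2] r1 [W3 ∧ S18 → K10]; r5 [F ∧ P5 ∧ S1 → D2]; r8 [W3 → B]; r9 [A6 ∧ U → H]. ⇒ new: K10, D2, B, H.
[3] r10 [G ∧ D2 → R77]; r11 [H ∧ E ∧ L → N]. ⇒ new: R77, N.
[4] r7 [N ∧ D2 ∧ B → V8]. ⇒ new: V8.
V8 first appears in round 4.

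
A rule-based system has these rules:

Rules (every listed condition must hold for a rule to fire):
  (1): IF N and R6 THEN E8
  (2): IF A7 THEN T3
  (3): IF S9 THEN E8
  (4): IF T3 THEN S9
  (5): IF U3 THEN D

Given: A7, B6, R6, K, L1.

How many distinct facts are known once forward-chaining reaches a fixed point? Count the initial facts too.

8

Round 1: (2) [IF A7 THEN T3]. Adds T3.
Round 2: (4) [IF T3 THEN S9]. Adds S9.
Round 3: (3) [IF S9 THEN E8]. Adds E8.
Closure: {A7, B6, E8, K, L1, R6, S9, T3} — 8 facts.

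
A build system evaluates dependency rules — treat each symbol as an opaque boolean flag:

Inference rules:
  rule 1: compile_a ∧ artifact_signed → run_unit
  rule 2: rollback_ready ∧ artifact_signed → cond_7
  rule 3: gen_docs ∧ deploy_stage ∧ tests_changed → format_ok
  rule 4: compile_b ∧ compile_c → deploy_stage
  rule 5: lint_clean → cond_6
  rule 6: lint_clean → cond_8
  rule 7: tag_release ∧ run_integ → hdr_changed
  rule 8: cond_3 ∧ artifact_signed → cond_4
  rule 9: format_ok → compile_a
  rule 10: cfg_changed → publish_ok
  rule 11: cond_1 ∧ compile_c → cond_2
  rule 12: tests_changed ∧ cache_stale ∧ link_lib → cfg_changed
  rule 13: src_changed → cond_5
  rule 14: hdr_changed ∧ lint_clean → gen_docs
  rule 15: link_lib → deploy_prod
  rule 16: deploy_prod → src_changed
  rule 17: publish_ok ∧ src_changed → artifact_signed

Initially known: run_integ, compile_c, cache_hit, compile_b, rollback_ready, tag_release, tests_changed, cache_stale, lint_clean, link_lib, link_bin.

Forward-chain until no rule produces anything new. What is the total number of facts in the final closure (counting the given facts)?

Round 1: rule 4 [compile_b ∧ compile_c → deploy_stage]; rule 5 [lint_clean → cond_6]; rule 6 [lint_clean → cond_8]; rule 7 [tag_release ∧ run_integ → hdr_changed]; rule 12 [tests_changed ∧ cache_stale ∧ link_lib → cfg_changed]; rule 15 [link_lib → deploy_prod]. New: deploy_stage, cond_6, cond_8, hdr_changed, cfg_changed, deploy_prod.
Round 2: rule 10 [cfg_changed → publish_ok]; rule 14 [hdr_changed ∧ lint_clean → gen_docs]; rule 16 [deploy_prod → src_changed]. New: publish_ok, gen_docs, src_changed.
Round 3: rule 3 [gen_docs ∧ deploy_stage ∧ tests_changed → format_ok]; rule 13 [src_changed → cond_5]; rule 17 [publish_ok ∧ src_changed → artifact_signed]. New: format_ok, cond_5, artifact_signed.
Round 4: rule 2 [rollback_ready ∧ artifact_signed → cond_7]; rule 9 [format_ok → compile_a]. New: cond_7, compile_a.
Round 5: rule 1 [compile_a ∧ artifact_signed → run_unit]. New: run_unit.
Closure: {artifact_signed, cache_hit, cache_stale, cfg_changed, compile_a, compile_b, compile_c, cond_5, cond_6, cond_7, cond_8, deploy_prod, deploy_stage, format_ok, gen_docs, hdr_changed, link_bin, link_lib, lint_clean, publish_ok, rollback_ready, run_integ, run_unit, src_changed, tag_release, tests_changed} — 26 facts.

26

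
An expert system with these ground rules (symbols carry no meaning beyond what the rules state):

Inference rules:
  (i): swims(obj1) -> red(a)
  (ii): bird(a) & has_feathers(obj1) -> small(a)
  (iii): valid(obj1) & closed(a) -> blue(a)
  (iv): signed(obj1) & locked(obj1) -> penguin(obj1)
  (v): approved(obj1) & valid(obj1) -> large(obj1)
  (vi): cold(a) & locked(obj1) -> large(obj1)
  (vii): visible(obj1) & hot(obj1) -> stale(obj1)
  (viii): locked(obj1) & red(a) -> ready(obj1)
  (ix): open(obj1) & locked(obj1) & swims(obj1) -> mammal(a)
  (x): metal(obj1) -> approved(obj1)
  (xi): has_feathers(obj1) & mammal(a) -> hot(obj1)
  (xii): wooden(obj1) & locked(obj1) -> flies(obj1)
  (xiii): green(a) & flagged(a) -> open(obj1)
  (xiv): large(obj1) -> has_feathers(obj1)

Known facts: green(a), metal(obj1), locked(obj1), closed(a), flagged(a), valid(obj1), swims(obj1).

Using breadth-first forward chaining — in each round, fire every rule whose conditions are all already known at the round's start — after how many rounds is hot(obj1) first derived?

4

Round 1 — (i), (iii), (x), (xiii), derive red(a), blue(a), approved(obj1), open(obj1).
Round 2 — (v), (viii), (ix), derive large(obj1), ready(obj1), mammal(a).
Round 3 — (xiv), derive has_feathers(obj1).
Round 4 — (xi), derive hot(obj1).
hot(obj1) first appears in round 4.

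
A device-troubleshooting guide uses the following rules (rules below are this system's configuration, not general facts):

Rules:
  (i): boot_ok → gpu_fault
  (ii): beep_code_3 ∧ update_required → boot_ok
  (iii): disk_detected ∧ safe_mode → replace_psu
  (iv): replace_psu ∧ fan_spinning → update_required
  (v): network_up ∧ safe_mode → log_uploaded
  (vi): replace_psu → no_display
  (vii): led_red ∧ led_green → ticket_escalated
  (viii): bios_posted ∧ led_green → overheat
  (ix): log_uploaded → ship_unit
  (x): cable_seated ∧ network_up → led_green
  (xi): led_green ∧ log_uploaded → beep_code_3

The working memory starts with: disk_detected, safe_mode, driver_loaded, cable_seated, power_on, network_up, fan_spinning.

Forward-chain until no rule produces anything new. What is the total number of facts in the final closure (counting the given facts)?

[1] (iii) [disk_detected ∧ safe_mode → replace_psu]; (v) [network_up ∧ safe_mode → log_uploaded]; (x) [cable_seated ∧ network_up → led_green]. ⇒ new: replace_psu, log_uploaded, led_green.
[2] (iv) [replace_psu ∧ fan_spinning → update_required]; (vi) [replace_psu → no_display]; (ix) [log_uploaded → ship_unit]; (xi) [led_green ∧ log_uploaded → beep_code_3]. ⇒ new: update_required, no_display, ship_unit, beep_code_3.
[3] (ii) [beep_code_3 ∧ update_required → boot_ok]. ⇒ new: boot_ok.
[4] (i) [boot_ok → gpu_fault]. ⇒ new: gpu_fault.
Closure: {beep_code_3, boot_ok, cable_seated, disk_detected, driver_loaded, fan_spinning, gpu_fault, led_green, log_uploaded, network_up, no_display, power_on, replace_psu, safe_mode, ship_unit, update_required} — 16 facts.

16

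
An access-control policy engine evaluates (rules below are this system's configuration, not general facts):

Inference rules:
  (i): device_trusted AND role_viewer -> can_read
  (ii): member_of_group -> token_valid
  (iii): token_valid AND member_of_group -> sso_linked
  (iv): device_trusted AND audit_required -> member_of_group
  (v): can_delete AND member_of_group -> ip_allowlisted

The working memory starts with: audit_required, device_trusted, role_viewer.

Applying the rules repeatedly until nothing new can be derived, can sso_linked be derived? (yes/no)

Round 1 — (i), (iv), derive can_read, member_of_group.
Round 2 — (ii), derive token_valid.
Round 3 — (iii), derive sso_linked.
sso_linked appears in round 3, so it is derivable.

yes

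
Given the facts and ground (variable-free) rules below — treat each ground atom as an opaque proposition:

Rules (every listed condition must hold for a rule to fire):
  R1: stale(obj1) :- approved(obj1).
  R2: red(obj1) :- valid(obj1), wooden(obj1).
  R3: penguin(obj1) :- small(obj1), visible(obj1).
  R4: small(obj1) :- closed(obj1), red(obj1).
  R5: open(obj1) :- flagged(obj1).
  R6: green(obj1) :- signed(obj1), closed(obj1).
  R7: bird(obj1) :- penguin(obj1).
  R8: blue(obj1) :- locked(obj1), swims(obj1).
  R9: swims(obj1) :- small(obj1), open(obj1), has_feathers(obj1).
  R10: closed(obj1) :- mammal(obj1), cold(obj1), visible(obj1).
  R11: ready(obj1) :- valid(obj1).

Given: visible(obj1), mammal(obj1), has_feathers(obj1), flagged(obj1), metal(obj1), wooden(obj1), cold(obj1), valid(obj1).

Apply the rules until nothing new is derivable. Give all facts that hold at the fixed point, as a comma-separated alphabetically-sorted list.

Round 1 — R2, R5, R10, R11, derive red(obj1), open(obj1), closed(obj1), ready(obj1).
Round 2 — R4, derive small(obj1).
Round 3 — R3, R9, derive penguin(obj1), swims(obj1).
Round 4 — R7, derive bird(obj1).

bird(obj1), closed(obj1), cold(obj1), flagged(obj1), has_feathers(obj1), mammal(obj1), metal(obj1), open(obj1), penguin(obj1), ready(obj1), red(obj1), small(obj1), swims(obj1), valid(obj1), visible(obj1), wooden(obj1)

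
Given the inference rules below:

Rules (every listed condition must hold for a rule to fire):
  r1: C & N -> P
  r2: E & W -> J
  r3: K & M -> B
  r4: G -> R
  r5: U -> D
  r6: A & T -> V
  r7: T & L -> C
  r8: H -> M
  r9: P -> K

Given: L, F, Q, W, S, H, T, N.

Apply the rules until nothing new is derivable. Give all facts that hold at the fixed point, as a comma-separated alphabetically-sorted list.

B, C, F, H, K, L, M, N, P, Q, S, T, W

Round 1 — r7, r8, derive C, M.
Round 2 — r1, derive P.
Round 3 — r9, derive K.
Round 4 — r3, derive B.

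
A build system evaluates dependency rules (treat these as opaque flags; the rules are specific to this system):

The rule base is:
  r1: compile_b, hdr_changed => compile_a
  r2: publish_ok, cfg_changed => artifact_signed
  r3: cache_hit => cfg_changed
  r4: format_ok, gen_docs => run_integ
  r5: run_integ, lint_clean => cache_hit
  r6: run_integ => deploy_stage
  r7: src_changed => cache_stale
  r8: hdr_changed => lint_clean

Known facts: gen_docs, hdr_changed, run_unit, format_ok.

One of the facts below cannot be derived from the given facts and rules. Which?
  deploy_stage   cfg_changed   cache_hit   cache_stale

cache_stale

[1] r4 [format_ok, gen_docs => run_integ]; r8 [hdr_changed => lint_clean]. ⇒ new: run_integ, lint_clean.
[2] r5 [run_integ, lint_clean => cache_hit]; r6 [run_integ => deploy_stage]. ⇒ new: cache_hit, deploy_stage.
[3] r3 [cache_hit => cfg_changed]. ⇒ new: cfg_changed.
Derived: deploy_stage (round 2), cache_hit (round 2), cfg_changed (round 3). cache_stale never appears in any round.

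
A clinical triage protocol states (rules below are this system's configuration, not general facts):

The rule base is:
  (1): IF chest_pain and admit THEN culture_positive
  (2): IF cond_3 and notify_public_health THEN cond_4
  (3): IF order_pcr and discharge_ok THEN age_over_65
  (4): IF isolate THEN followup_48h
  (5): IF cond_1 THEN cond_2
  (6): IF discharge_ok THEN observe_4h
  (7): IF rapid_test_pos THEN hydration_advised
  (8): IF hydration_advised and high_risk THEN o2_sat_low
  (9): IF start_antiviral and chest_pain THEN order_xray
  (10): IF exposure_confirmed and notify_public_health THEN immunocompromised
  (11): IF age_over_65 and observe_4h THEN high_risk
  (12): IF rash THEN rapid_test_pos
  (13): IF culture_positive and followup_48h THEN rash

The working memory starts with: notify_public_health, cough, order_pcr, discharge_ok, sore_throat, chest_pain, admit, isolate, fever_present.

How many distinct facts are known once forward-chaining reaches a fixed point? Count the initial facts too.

18

Round 1: (1) [IF chest_pain and admit THEN culture_positive]; (3) [IF order_pcr and discharge_ok THEN age_over_65]; (4) [IF isolate THEN followup_48h]; (6) [IF discharge_ok THEN observe_4h]. Adds culture_positive, age_over_65, followup_48h, observe_4h.
Round 2: (11) [IF age_over_65 and observe_4h THEN high_risk]; (13) [IF culture_positive and followup_48h THEN rash]. Adds high_risk, rash.
Round 3: (12) [IF rash THEN rapid_test_pos]. Adds rapid_test_pos.
Round 4: (7) [IF rapid_test_pos THEN hydration_advised]. Adds hydration_advised.
Round 5: (8) [IF hydration_advised and high_risk THEN o2_sat_low]. Adds o2_sat_low.
Closure: {admit, age_over_65, chest_pain, cough, culture_positive, discharge_ok, fever_present, followup_48h, high_risk, hydration_advised, isolate, notify_public_health, o2_sat_low, observe_4h, order_pcr, rapid_test_pos, rash, sore_throat} — 18 facts.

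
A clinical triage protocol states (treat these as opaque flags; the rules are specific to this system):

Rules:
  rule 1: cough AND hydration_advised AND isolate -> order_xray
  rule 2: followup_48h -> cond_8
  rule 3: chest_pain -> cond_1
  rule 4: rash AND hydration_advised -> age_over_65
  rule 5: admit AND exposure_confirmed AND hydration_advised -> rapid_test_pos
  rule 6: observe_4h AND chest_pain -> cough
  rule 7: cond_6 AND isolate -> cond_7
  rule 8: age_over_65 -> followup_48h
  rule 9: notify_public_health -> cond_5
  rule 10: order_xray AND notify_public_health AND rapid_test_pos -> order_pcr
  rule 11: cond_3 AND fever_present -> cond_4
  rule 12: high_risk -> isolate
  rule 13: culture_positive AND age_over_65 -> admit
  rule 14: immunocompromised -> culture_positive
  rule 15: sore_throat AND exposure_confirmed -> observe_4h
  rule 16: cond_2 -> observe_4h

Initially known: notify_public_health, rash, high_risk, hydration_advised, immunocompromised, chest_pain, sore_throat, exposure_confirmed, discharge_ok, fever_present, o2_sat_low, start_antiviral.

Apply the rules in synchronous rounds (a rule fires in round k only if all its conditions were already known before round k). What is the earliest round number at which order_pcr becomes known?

4

[1] rule 3 [chest_pain -> cond_1]; rule 4 [rash AND hydration_advised -> age_over_65]; rule 9 [notify_public_health -> cond_5]; rule 12 [high_risk -> isolate]; rule 14 [immunocompromised -> culture_positive]; rule 15 [sore_throat AND exposure_confirmed -> observe_4h]. ⇒ new: cond_1, age_over_65, cond_5, isolate, culture_positive, observe_4h.
[2] rule 6 [observe_4h AND chest_pain -> cough]; rule 8 [age_over_65 -> followup_48h]; rule 13 [culture_positive AND age_over_65 -> admit]. ⇒ new: cough, followup_48h, admit.
[3] rule 1 [cough AND hydration_advised AND isolate -> order_xray]; rule 2 [followup_48h -> cond_8]; rule 5 [admit AND exposure_confirmed AND hydration_advised -> rapid_test_pos]. ⇒ new: order_xray, cond_8, rapid_test_pos.
[4] rule 10 [order_xray AND notify_public_health AND rapid_test_pos -> order_pcr]. ⇒ new: order_pcr.
order_pcr first appears in round 4.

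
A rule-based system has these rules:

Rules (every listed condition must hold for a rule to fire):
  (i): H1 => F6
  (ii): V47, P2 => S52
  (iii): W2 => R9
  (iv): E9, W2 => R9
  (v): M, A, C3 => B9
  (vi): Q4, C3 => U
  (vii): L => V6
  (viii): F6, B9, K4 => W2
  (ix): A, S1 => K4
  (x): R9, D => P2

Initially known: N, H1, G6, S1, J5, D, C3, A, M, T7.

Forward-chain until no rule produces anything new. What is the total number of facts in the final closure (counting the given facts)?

16

Round 1: (i) [H1 => F6]; (v) [M, A, C3 => B9]; (ix) [A, S1 => K4]. New: F6, B9, K4.
Round 2: (viii) [F6, B9, K4 => W2]. New: W2.
Round 3: (iii) [W2 => R9]. New: R9.
Round 4: (x) [R9, D => P2]. New: P2.
Closure: {A, B9, C3, D, F6, G6, H1, J5, K4, M, N, P2, R9, S1, T7, W2} — 16 facts.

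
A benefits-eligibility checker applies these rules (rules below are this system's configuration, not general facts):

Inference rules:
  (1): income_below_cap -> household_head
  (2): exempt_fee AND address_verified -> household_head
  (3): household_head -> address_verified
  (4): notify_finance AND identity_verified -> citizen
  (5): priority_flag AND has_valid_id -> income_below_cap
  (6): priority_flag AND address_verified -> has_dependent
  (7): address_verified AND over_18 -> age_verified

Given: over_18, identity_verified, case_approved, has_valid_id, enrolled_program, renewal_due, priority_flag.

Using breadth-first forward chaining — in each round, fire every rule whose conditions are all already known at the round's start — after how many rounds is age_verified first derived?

4

Round 1 fires (5), giving income_below_cap.
Round 2 fires (1), giving household_head.
Round 3 fires (3), giving address_verified.
Round 4 fires (6), (7), giving has_dependent, age_verified.
age_verified first appears in round 4.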